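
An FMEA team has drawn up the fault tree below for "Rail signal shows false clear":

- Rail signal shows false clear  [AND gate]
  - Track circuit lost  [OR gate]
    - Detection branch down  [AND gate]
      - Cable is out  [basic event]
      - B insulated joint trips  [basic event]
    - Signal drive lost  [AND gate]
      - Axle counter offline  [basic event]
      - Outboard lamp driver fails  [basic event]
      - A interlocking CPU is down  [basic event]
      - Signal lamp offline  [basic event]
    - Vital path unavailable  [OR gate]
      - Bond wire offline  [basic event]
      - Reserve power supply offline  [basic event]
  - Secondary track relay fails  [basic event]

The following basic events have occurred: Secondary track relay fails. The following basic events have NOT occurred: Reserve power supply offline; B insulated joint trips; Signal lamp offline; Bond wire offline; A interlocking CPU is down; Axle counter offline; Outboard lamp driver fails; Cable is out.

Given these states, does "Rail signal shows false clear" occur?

No

Detection branch down [AND]: Cable is out=not, B insulated joint trips=not → not all inputs occur → does not occur.
Signal drive lost [AND]: Axle counter offline=not, Outboard lamp driver fails=not, A interlocking CPU is down=not, Signal lamp offline=not → not all inputs occur → does not occur.
Vital path unavailable [OR]: Bond wire offline=not, Reserve power supply offline=not → no input occurs → does not occur.
Track circuit lost [OR]: Detection branch down=not, Signal drive lost=not, Vital path unavailable=not → no input occurs → does not occur.
Rail signal shows false clear [AND]: Track circuit lost=not, Secondary track relay fails=occurs → not all inputs occur → does not occur.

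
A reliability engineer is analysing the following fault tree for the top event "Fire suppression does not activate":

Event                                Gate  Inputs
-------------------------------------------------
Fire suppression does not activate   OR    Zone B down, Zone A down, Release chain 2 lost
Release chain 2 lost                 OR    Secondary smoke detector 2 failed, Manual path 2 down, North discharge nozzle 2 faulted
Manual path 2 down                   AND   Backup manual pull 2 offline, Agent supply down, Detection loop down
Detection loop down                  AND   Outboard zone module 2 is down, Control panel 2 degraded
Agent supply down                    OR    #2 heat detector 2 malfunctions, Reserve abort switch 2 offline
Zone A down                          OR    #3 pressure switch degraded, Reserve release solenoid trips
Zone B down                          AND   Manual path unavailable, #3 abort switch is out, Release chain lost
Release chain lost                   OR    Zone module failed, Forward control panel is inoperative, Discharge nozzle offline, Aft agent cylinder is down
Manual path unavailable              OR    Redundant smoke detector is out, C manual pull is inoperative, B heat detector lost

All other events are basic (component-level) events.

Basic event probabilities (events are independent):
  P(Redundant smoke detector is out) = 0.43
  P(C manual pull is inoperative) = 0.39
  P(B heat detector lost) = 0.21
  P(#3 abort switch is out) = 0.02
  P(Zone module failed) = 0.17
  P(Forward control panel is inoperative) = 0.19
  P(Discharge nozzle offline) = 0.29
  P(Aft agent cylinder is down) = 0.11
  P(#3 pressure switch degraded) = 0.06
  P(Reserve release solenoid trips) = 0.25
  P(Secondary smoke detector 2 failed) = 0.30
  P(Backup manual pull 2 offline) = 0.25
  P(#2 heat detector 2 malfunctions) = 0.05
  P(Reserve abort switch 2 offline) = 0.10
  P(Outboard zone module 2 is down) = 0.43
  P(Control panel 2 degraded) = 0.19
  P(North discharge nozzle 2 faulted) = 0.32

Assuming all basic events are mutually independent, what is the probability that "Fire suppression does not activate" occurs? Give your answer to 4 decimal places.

0.6682

P(Manual path unavailable) [OR] = 1 − (1−0.43) × (1−0.39) × (1−0.21) = 0.725317
P(Release chain lost) [OR] = 1 − (1−0.17) × (1−0.19) × (1−0.29) × (1−0.11) = 0.575174
P(Zone B down) [AND] = 0.725317 × 0.02 × 0.575174 = 0.008344
P(Zone A down) [OR] = 1 − (1−0.06) × (1−0.25) = 0.295000
P(Agent supply down) [OR] = 1 − (1−0.05) × (1−0.10) = 0.145000
P(Detection loop down) [AND] = 0.43 × 0.19 = 0.081700
P(Manual path 2 down) [AND] = 0.25 × 0.145000 × 0.081700 = 0.002962
P(Release chain 2 lost) [OR] = 1 − (1−0.30) × (1−0.002962) × (1−0.32) = 0.525410
P(Fire suppression does not activate) [OR] = 1 − (1−0.008344) × (1−0.295000) × (1−0.525410) = 0.668206
Rounded to 4 decimal places: P(Fire suppression does not activate) ≈ 0.6682.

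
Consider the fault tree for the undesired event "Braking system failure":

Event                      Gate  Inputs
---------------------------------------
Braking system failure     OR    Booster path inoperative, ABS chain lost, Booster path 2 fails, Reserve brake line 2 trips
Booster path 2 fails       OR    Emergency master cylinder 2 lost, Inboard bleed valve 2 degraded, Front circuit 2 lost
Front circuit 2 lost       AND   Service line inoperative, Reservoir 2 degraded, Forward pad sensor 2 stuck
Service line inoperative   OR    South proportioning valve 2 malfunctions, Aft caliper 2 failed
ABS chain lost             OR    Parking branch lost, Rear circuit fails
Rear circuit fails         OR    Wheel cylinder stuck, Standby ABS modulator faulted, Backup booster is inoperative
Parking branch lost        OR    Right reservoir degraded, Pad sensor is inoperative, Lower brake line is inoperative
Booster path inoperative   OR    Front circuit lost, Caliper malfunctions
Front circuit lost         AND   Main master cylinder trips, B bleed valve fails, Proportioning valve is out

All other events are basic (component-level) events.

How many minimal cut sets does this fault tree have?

13

Front circuit lost [AND]: one cut set from each child combined → 1 × 1 × 1 = 1 cut set(s).
Booster path inoperative [OR]: union of children's cut sets → 2 cut set(s).
Parking branch lost [OR]: union of children's cut sets → 3 cut set(s).
Rear circuit fails [OR]: union of children's cut sets → 3 cut set(s).
ABS chain lost [OR]: union of children's cut sets → 6 cut set(s).
Service line inoperative [OR]: union of children's cut sets → 2 cut set(s).
Front circuit 2 lost [AND]: one cut set from each child combined → 2 × 1 × 1 = 2 cut set(s).
Booster path 2 fails [OR]: union of children's cut sets → 4 cut set(s).
Braking system failure [OR]: union of children's cut sets → 13 cut set(s).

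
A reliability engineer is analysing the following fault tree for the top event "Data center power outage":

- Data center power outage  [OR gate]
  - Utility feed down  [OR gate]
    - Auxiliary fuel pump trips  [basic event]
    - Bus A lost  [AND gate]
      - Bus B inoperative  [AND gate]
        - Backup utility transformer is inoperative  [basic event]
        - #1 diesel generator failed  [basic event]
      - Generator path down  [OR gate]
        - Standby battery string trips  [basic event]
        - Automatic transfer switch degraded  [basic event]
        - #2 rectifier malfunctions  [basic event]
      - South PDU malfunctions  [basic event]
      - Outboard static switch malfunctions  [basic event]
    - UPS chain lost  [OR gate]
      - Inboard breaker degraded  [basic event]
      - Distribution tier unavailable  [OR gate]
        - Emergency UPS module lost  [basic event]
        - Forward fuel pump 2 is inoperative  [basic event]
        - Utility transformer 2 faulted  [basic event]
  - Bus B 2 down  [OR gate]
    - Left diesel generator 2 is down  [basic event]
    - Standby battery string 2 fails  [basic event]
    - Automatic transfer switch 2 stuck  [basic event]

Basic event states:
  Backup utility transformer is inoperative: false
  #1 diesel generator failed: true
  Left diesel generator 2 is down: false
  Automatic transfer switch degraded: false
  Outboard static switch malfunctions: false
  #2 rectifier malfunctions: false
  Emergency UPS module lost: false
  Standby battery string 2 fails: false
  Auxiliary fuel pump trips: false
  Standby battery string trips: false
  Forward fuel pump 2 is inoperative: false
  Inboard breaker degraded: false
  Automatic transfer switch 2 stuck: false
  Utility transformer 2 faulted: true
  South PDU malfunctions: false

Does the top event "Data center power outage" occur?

Yes

Bus B inoperative [AND]: Backup utility transformer is inoperative=not, #1 diesel generator failed=occurs → not all inputs occur → does not occur.
Generator path down [OR]: Standby battery string trips=not, Automatic transfer switch degraded=not, #2 rectifier malfunctions=not → no input occurs → does not occur.
Bus A lost [AND]: Bus B inoperative=not, Generator path down=not, South PDU malfunctions=not, Outboard static switch malfunctions=not → not all inputs occur → does not occur.
Distribution tier unavailable [OR]: Emergency UPS module lost=not, Forward fuel pump 2 is inoperative=not, Utility transformer 2 faulted=occurs → at least one input occurs → occurs.
UPS chain lost [OR]: Inboard breaker degraded=not, Distribution tier unavailable=occurs → at least one input occurs → occurs.
Utility feed down [OR]: Auxiliary fuel pump trips=not, Bus A lost=not, UPS chain lost=occurs → at least one input occurs → occurs.
Bus B 2 down [OR]: Left diesel generator 2 is down=not, Standby battery string 2 fails=not, Automatic transfer switch 2 stuck=not → no input occurs → does not occur.
Data center power outage [OR]: Utility feed down=occurs, Bus B 2 down=not → at least one input occurs → occurs.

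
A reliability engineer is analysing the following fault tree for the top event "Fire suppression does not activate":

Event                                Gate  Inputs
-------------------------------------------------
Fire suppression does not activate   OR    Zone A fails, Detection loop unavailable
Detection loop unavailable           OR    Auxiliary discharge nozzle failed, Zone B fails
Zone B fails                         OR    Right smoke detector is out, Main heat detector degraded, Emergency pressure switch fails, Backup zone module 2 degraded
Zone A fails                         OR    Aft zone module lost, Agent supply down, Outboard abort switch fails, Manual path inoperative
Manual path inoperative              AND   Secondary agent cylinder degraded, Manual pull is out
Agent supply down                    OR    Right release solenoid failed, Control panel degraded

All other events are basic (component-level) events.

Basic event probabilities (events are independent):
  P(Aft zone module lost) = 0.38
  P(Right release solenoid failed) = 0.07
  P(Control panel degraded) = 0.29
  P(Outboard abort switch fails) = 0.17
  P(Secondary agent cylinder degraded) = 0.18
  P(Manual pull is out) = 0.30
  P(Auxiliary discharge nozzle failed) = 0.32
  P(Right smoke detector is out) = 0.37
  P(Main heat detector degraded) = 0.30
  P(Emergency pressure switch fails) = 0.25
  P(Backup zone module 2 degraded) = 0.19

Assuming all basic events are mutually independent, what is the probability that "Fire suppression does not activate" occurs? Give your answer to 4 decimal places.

P(Agent supply down) [OR] = 1 − (1−0.07) × (1−0.29) = 0.339700
P(Manual path inoperative) [AND] = 0.18 × 0.30 = 0.054000
P(Zone A fails) [OR] = 1 − (1−0.38) × (1−0.339700) × (1−0.17) × (1−0.054000) = 0.678558
P(Zone B fails) [OR] = 1 − (1−0.37) × (1−0.30) × (1−0.25) × (1−0.19) = 0.732093
P(Detection loop unavailable) [OR] = 1 − (1−0.32) × (1−0.732093) = 0.817823
P(Fire suppression does not activate) [OR] = 1 − (1−0.678558) × (1−0.817823) = 0.941441
Rounded to 4 decimal places: P(Fire suppression does not activate) ≈ 0.9414.

0.9414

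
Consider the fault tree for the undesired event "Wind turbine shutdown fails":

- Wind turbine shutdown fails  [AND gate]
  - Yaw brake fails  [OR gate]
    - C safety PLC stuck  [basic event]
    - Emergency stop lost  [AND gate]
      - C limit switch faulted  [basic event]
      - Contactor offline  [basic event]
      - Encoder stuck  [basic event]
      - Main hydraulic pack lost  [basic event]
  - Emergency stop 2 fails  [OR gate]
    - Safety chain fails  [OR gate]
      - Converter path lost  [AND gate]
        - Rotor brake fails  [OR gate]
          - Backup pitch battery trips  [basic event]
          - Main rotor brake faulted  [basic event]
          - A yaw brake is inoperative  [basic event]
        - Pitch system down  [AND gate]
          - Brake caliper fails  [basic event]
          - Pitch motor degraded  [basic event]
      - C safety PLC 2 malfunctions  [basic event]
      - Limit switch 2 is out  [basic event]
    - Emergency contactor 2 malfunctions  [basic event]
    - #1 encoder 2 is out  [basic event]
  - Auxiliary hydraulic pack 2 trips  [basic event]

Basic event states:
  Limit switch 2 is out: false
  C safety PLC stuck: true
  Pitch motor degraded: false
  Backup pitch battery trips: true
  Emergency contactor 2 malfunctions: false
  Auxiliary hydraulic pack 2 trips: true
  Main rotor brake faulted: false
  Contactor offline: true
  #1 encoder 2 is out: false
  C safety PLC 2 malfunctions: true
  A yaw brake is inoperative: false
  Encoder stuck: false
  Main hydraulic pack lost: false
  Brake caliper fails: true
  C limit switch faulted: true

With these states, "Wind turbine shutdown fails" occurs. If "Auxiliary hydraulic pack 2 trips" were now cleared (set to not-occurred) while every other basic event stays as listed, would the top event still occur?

Counterfactual: set "Auxiliary hydraulic pack 2 trips" to not occurred.
Emergency stop lost [AND]: C limit switch faulted=occurs, Contactor offline=occurs, Encoder stuck=not, Main hydraulic pack lost=not → not all inputs occur → does not occur.
Yaw brake fails [OR]: C safety PLC stuck=occurs, Emergency stop lost=not → at least one input occurs → occurs.
Rotor brake fails [OR]: Backup pitch battery trips=occurs, Main rotor brake faulted=not, A yaw brake is inoperative=not → at least one input occurs → occurs.
Pitch system down [AND]: Brake caliper fails=occurs, Pitch motor degraded=not → not all inputs occur → does not occur.
Converter path lost [AND]: Rotor brake fails=occurs, Pitch system down=not → not all inputs occur → does not occur.
Safety chain fails [OR]: Converter path lost=not, C safety PLC 2 malfunctions=occurs, Limit switch 2 is out=not → at least one input occurs → occurs.
Emergency stop 2 fails [OR]: Safety chain fails=occurs, Emergency contactor 2 malfunctions=not, #1 encoder 2 is out=not → at least one input occurs → occurs.
Wind turbine shutdown fails [AND]: Yaw brake fails=occurs, Emergency stop 2 fails=occurs, Auxiliary hydraulic pack 2 trips=not → not all inputs occur → does not occur.

No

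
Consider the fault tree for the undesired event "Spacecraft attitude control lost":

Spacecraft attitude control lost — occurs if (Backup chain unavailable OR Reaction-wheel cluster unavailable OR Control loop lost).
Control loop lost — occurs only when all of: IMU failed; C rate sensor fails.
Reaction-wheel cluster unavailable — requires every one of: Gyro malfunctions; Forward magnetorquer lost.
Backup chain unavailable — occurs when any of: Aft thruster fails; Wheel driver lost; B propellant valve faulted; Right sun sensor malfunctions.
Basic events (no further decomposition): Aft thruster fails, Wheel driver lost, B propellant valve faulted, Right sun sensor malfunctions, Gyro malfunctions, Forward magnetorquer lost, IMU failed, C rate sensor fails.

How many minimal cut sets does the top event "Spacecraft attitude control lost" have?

Backup chain unavailable [OR]: union of children's cut sets → 4 cut set(s).
Reaction-wheel cluster unavailable [AND]: one cut set from each child combined → 1 × 1 = 1 cut set(s).
Control loop lost [AND]: one cut set from each child combined → 1 × 1 = 1 cut set(s).
Spacecraft attitude control lost [OR]: union of children's cut sets → 6 cut set(s).
Minimal cut sets: {Aft thruster fails}; {Wheel driver lost}; {B propellant valve faulted}; {Right sun sensor malfunctions}; {Forward magnetorquer lost, Gyro malfunctions}; {C rate sensor fails, IMU failed}.

6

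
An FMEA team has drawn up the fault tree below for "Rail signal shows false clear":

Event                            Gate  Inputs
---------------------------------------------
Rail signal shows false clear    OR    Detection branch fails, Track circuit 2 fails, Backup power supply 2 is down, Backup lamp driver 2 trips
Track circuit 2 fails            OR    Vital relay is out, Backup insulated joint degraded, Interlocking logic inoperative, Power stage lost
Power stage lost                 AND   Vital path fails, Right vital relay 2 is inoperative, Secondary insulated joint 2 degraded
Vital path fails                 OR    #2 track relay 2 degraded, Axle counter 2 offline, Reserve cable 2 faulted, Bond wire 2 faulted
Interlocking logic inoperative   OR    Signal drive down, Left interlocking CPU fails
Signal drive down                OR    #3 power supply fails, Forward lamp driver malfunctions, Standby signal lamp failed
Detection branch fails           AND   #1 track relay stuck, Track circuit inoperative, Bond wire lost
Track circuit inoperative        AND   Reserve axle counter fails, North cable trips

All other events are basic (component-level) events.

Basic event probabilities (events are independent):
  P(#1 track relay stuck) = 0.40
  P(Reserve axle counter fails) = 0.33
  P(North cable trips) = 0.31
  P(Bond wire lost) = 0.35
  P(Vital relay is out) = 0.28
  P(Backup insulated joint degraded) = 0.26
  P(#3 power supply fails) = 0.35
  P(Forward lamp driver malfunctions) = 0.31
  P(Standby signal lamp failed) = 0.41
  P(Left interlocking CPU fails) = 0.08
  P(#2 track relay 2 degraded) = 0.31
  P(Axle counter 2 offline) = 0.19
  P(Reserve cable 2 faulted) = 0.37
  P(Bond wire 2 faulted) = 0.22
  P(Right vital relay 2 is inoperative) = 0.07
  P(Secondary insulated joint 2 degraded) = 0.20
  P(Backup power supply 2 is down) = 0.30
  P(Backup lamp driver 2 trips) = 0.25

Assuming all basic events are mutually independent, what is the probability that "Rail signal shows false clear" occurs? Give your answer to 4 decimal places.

P(Track circuit inoperative) [AND] = 0.33 × 0.31 = 0.102300
P(Detection branch fails) [AND] = 0.40 × 0.102300 × 0.35 = 0.014322
P(Signal drive down) [OR] = 1 − (1−0.35) × (1−0.31) × (1−0.41) = 0.735385
P(Interlocking logic inoperative) [OR] = 1 − (1−0.735385) × (1−0.08) = 0.756554
P(Vital path fails) [OR] = 1 − (1−0.31) × (1−0.19) × (1−0.37) × (1−0.22) = 0.725357
P(Power stage lost) [AND] = 0.725357 × 0.07 × 0.20 = 0.010155
P(Track circuit 2 fails) [OR] = 1 − (1−0.28) × (1−0.26) × (1−0.756554) × (1−0.010155) = 0.871609
P(Rail signal shows false clear) [OR] = 1 − (1−0.014322) × (1−0.871609) × (1−0.30) × (1−0.25) = 0.933560
Rounded to 4 decimal places: P(Rail signal shows false clear) ≈ 0.9336.

0.9336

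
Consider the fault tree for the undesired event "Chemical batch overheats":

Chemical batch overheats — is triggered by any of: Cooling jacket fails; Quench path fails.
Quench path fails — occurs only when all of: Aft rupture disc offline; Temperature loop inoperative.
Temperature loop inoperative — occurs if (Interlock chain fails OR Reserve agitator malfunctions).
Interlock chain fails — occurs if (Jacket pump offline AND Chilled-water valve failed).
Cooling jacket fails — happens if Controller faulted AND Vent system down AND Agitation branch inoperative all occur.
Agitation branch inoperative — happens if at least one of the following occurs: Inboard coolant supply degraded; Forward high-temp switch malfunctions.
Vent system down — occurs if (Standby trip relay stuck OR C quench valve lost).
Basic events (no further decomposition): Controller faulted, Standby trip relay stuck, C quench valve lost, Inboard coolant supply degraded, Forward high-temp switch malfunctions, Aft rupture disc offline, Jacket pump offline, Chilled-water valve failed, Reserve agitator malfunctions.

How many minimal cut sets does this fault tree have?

Vent system down [OR]: union of children's cut sets → 2 cut set(s).
Agitation branch inoperative [OR]: union of children's cut sets → 2 cut set(s).
Cooling jacket fails [AND]: one cut set from each child combined → 1 × 2 × 2 = 4 cut set(s).
Interlock chain fails [AND]: one cut set from each child combined → 1 × 1 = 1 cut set(s).
Temperature loop inoperative [OR]: union of children's cut sets → 2 cut set(s).
Quench path fails [AND]: one cut set from each child combined → 1 × 2 = 2 cut set(s).
Chemical batch overheats [OR]: union of children's cut sets → 6 cut set(s).
Minimal cut sets: {Controller faulted, Inboard coolant supply degraded, Standby trip relay stuck}; {Controller faulted, Forward high-temp switch malfunctions, Standby trip relay stuck}; {C quench valve lost, Controller faulted, Inboard coolant supply degraded}; {C quench valve lost, Controller faulted, Forward high-temp switch malfunctions}; {Aft rupture disc offline, Chilled-water valve failed, Jacket pump offline}; {Aft rupture disc offline, Reserve agitator malfunctions}.

6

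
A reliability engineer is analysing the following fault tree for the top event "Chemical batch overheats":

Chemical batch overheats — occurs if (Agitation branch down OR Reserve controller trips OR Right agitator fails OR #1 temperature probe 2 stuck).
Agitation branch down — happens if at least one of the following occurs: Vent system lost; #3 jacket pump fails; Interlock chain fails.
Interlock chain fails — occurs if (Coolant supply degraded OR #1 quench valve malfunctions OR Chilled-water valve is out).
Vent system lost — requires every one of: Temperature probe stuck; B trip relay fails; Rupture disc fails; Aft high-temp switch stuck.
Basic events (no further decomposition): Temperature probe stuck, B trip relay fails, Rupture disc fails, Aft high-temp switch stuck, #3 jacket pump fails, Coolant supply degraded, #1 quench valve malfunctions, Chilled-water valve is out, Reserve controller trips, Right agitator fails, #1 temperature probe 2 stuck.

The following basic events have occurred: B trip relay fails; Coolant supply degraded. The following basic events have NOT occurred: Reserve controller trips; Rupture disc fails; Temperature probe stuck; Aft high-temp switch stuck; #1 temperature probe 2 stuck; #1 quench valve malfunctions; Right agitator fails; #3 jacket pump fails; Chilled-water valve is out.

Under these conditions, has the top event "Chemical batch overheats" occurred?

Yes

Vent system lost [AND]: Temperature probe stuck=not, B trip relay fails=occurs, Rupture disc fails=not, Aft high-temp switch stuck=not → not all inputs occur → does not occur.
Interlock chain fails [OR]: Coolant supply degraded=occurs, #1 quench valve malfunctions=not, Chilled-water valve is out=not → at least one input occurs → occurs.
Agitation branch down [OR]: Vent system lost=not, #3 jacket pump fails=not, Interlock chain fails=occurs → at least one input occurs → occurs.
Chemical batch overheats [OR]: Agitation branch down=occurs, Reserve controller trips=not, Right agitator fails=not, #1 temperature probe 2 stuck=not → at least one input occurs → occurs.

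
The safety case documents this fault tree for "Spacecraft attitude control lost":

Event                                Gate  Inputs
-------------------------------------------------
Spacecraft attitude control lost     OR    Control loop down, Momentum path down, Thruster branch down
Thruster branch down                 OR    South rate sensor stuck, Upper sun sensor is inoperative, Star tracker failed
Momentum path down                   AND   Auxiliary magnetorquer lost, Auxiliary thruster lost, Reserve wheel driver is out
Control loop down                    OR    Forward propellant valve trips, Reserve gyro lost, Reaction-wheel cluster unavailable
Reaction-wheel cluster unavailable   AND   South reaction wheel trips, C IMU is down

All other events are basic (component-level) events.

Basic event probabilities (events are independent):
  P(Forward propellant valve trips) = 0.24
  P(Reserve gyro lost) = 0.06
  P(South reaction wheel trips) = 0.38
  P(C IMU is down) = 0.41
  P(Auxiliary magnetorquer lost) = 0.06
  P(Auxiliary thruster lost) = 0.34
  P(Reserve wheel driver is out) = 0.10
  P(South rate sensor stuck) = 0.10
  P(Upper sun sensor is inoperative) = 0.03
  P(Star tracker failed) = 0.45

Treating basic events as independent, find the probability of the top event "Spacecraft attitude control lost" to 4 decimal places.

0.7110

P(Reaction-wheel cluster unavailable) [AND] = 0.38 × 0.41 = 0.155800
P(Control loop down) [OR] = 1 − (1−0.24) × (1−0.06) × (1−0.155800) = 0.396904
P(Momentum path down) [AND] = 0.06 × 0.34 × 0.10 = 0.002040
P(Thruster branch down) [OR] = 1 − (1−0.10) × (1−0.03) × (1−0.45) = 0.519850
P(Spacecraft attitude control lost) [OR] = 1 − (1−0.396904) × (1−0.002040) × (1−0.519850) = 0.711014
Rounded to 4 decimal places: P(Spacecraft attitude control lost) ≈ 0.7110.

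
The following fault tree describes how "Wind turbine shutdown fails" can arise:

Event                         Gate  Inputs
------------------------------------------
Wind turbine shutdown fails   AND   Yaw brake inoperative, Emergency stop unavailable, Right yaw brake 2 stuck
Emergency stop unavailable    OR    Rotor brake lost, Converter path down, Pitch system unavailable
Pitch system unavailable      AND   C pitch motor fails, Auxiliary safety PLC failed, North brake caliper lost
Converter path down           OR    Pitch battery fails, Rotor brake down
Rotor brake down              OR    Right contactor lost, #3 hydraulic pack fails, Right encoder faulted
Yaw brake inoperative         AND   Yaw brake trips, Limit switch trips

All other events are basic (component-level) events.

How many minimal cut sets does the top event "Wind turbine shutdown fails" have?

6

Yaw brake inoperative [AND]: one cut set from each child combined → 1 × 1 = 1 cut set(s).
Rotor brake down [OR]: union of children's cut sets → 3 cut set(s).
Converter path down [OR]: union of children's cut sets → 4 cut set(s).
Pitch system unavailable [AND]: one cut set from each child combined → 1 × 1 × 1 = 1 cut set(s).
Emergency stop unavailable [OR]: union of children's cut sets → 6 cut set(s).
Wind turbine shutdown fails [AND]: one cut set from each child combined → 1 × 6 × 1 = 6 cut set(s).
Minimal cut sets: {Limit switch trips, Right yaw brake 2 stuck, Rotor brake lost, Yaw brake trips}; {Limit switch trips, Pitch battery fails, Right yaw brake 2 stuck, Yaw brake trips}; {Limit switch trips, Right contactor lost, Right yaw brake 2 stuck, Yaw brake trips}; {#3 hydraulic pack fails, Limit switch trips, Right yaw brake 2 stuck, Yaw brake trips}; {Limit switch trips, Right encoder faulted, Right yaw brake 2 stuck, Yaw brake trips}; {Auxiliary safety PLC failed, C pitch motor fails, Limit switch trips, North brake caliper lost, Right yaw brake 2 stuck, Yaw brake trips}.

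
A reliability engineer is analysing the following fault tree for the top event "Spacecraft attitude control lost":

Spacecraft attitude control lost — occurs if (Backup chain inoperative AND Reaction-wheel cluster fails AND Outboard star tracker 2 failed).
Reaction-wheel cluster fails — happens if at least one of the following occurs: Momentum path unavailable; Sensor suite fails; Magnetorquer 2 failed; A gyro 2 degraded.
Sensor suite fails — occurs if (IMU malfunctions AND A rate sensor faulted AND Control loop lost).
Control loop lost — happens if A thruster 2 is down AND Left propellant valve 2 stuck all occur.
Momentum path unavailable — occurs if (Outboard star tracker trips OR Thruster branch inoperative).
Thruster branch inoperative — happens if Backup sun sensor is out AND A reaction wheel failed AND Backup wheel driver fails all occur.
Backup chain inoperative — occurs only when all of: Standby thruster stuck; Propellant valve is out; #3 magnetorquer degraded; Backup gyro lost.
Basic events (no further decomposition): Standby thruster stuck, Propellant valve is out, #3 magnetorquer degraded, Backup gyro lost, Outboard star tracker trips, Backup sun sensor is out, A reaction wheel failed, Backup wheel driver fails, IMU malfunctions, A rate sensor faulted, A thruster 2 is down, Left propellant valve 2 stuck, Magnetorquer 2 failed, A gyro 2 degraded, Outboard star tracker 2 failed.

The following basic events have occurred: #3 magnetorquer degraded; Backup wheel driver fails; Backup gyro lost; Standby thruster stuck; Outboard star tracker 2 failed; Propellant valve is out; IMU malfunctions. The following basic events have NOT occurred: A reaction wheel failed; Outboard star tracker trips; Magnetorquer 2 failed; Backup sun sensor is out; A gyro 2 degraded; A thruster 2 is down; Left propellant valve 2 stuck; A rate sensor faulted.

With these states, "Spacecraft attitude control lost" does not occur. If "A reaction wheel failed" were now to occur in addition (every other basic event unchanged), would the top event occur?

No

Counterfactual: set "A reaction wheel failed" to occurred.
Backup chain inoperative [AND]: Standby thruster stuck=occurs, Propellant valve is out=occurs, #3 magnetorquer degraded=occurs, Backup gyro lost=occurs → all inputs occur → occurs.
Thruster branch inoperative [AND]: Backup sun sensor is out=not, A reaction wheel failed=occurs, Backup wheel driver fails=occurs → not all inputs occur → does not occur.
Momentum path unavailable [OR]: Outboard star tracker trips=not, Thruster branch inoperative=not → no input occurs → does not occur.
Control loop lost [AND]: A thruster 2 is down=not, Left propellant valve 2 stuck=not → not all inputs occur → does not occur.
Sensor suite fails [AND]: IMU malfunctions=occurs, A rate sensor faulted=not, Control loop lost=not → not all inputs occur → does not occur.
Reaction-wheel cluster fails [OR]: Momentum path unavailable=not, Sensor suite fails=not, Magnetorquer 2 failed=not, A gyro 2 degraded=not → no input occurs → does not occur.
Spacecraft attitude control lost [AND]: Backup chain inoperative=occurs, Reaction-wheel cluster fails=not, Outboard star tracker 2 failed=occurs → not all inputs occur → does not occur.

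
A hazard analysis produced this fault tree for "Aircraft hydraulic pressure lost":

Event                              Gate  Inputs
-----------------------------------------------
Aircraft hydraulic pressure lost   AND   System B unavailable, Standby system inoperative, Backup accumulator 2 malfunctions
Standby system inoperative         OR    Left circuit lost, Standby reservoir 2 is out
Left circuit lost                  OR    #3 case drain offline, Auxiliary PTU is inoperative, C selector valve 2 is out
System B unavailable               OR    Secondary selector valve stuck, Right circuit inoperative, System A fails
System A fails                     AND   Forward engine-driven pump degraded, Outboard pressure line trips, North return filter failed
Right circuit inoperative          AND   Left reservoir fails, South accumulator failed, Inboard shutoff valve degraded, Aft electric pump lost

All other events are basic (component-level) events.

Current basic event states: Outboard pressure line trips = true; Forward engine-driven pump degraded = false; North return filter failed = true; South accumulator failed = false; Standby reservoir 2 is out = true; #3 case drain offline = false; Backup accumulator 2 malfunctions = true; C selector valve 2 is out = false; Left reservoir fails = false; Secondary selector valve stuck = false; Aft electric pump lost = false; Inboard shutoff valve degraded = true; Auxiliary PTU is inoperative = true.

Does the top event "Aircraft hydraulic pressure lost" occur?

Right circuit inoperative [AND]: Left reservoir fails=not, South accumulator failed=not, Inboard shutoff valve degraded=occurs, Aft electric pump lost=not → not all inputs occur → does not occur.
System A fails [AND]: Forward engine-driven pump degraded=not, Outboard pressure line trips=occurs, North return filter failed=occurs → not all inputs occur → does not occur.
System B unavailable [OR]: Secondary selector valve stuck=not, Right circuit inoperative=not, System A fails=not → no input occurs → does not occur.
Left circuit lost [OR]: #3 case drain offline=not, Auxiliary PTU is inoperative=occurs, C selector valve 2 is out=not → at least one input occurs → occurs.
Standby system inoperative [OR]: Left circuit lost=occurs, Standby reservoir 2 is out=occurs → at least one input occurs → occurs.
Aircraft hydraulic pressure lost [AND]: System B unavailable=not, Standby system inoperative=occurs, Backup accumulator 2 malfunctions=occurs → not all inputs occur → does not occur.

No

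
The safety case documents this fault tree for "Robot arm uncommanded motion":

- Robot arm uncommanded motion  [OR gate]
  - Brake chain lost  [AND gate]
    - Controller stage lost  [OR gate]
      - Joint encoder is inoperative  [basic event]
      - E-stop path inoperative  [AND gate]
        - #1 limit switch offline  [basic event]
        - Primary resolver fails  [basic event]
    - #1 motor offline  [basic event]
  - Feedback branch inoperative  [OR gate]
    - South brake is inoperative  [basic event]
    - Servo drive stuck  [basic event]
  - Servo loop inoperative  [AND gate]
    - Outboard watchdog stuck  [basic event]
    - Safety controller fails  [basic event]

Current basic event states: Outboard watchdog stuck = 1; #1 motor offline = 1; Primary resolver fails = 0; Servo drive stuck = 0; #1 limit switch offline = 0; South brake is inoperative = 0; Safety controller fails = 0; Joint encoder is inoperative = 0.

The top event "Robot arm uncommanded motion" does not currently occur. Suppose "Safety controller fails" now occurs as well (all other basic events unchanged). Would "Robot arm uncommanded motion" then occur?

Yes

Counterfactual: set "Safety controller fails" to occurred.
E-stop path inoperative [AND]: #1 limit switch offline=not, Primary resolver fails=not → not all inputs occur → does not occur.
Controller stage lost [OR]: Joint encoder is inoperative=not, E-stop path inoperative=not → no input occurs → does not occur.
Brake chain lost [AND]: Controller stage lost=not, #1 motor offline=occurs → not all inputs occur → does not occur.
Feedback branch inoperative [OR]: South brake is inoperative=not, Servo drive stuck=not → no input occurs → does not occur.
Servo loop inoperative [AND]: Outboard watchdog stuck=occurs, Safety controller fails=occurs → all inputs occur → occurs.
Robot arm uncommanded motion [OR]: Brake chain lost=not, Feedback branch inoperative=not, Servo loop inoperative=occurs → at least one input occurs → occurs.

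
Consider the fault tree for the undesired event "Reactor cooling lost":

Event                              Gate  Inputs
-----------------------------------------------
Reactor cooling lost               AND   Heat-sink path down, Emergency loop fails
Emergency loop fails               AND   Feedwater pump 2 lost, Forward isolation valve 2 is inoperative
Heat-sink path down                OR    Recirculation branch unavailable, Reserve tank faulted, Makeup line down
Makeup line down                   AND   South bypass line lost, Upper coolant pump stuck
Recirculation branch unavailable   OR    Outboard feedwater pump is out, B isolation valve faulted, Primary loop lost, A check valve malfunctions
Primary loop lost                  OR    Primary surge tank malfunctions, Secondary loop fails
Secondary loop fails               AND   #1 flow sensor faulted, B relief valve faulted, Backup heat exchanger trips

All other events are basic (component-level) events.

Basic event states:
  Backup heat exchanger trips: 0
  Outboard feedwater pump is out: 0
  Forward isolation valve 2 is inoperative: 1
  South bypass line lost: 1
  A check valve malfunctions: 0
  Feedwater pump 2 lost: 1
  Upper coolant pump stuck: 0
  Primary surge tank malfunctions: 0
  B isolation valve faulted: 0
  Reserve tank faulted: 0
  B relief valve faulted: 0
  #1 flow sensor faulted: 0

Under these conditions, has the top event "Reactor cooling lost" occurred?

Secondary loop fails [AND]: #1 flow sensor faulted=not, B relief valve faulted=not, Backup heat exchanger trips=not → not all inputs occur → does not occur.
Primary loop lost [OR]: Primary surge tank malfunctions=not, Secondary loop fails=not → no input occurs → does not occur.
Recirculation branch unavailable [OR]: Outboard feedwater pump is out=not, B isolation valve faulted=not, Primary loop lost=not, A check valve malfunctions=not → no input occurs → does not occur.
Makeup line down [AND]: South bypass line lost=occurs, Upper coolant pump stuck=not → not all inputs occur → does not occur.
Heat-sink path down [OR]: Recirculation branch unavailable=not, Reserve tank faulted=not, Makeup line down=not → no input occurs → does not occur.
Emergency loop fails [AND]: Feedwater pump 2 lost=occurs, Forward isolation valve 2 is inoperative=occurs → all inputs occur → occurs.
Reactor cooling lost [AND]: Heat-sink path down=not, Emergency loop fails=occurs → not all inputs occur → does not occur.

No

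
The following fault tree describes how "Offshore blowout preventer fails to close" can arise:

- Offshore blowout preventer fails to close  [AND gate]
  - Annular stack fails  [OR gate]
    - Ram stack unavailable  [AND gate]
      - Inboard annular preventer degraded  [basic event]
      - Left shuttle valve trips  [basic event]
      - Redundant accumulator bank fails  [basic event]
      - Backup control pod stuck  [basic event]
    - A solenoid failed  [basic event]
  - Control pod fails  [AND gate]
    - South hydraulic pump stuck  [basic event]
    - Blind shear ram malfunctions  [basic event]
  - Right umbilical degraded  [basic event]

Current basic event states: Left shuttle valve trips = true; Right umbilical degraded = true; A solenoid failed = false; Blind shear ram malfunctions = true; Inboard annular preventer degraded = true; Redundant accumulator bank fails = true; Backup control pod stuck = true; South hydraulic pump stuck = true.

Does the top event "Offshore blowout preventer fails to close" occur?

Yes

Ram stack unavailable [AND]: Inboard annular preventer degraded=occurs, Left shuttle valve trips=occurs, Redundant accumulator bank fails=occurs, Backup control pod stuck=occurs → all inputs occur → occurs.
Annular stack fails [OR]: Ram stack unavailable=occurs, A solenoid failed=not → at least one input occurs → occurs.
Control pod fails [AND]: South hydraulic pump stuck=occurs, Blind shear ram malfunctions=occurs → all inputs occur → occurs.
Offshore blowout preventer fails to close [AND]: Annular stack fails=occurs, Control pod fails=occurs, Right umbilical degraded=occurs → all inputs occur → occurs.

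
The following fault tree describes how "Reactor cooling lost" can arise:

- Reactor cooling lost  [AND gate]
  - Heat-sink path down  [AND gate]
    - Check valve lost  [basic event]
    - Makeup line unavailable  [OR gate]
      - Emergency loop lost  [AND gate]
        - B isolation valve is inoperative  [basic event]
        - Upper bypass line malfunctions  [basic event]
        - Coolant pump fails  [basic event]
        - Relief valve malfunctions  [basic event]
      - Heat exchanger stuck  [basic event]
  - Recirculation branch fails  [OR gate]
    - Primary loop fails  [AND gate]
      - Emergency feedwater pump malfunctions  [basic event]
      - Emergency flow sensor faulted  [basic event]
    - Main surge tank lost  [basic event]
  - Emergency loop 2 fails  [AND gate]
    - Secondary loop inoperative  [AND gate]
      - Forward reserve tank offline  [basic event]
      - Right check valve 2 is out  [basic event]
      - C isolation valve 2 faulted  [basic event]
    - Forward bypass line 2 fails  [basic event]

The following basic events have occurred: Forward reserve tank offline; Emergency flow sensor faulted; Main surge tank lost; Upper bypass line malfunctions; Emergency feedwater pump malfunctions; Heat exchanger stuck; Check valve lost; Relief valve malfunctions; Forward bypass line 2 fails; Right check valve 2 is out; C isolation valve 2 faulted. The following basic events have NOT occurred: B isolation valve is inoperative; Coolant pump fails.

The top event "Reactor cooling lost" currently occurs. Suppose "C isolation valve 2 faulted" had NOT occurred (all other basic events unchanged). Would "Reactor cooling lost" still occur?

Counterfactual: set "C isolation valve 2 faulted" to not occurred.
Emergency loop lost [AND]: B isolation valve is inoperative=not, Upper bypass line malfunctions=occurs, Coolant pump fails=not, Relief valve malfunctions=occurs → not all inputs occur → does not occur.
Makeup line unavailable [OR]: Emergency loop lost=not, Heat exchanger stuck=occurs → at least one input occurs → occurs.
Heat-sink path down [AND]: Check valve lost=occurs, Makeup line unavailable=occurs → all inputs occur → occurs.
Primary loop fails [AND]: Emergency feedwater pump malfunctions=occurs, Emergency flow sensor faulted=occurs → all inputs occur → occurs.
Recirculation branch fails [OR]: Primary loop fails=occurs, Main surge tank lost=occurs → at least one input occurs → occurs.
Secondary loop inoperative [AND]: Forward reserve tank offline=occurs, Right check valve 2 is out=occurs, C isolation valve 2 faulted=not → not all inputs occur → does not occur.
Emergency loop 2 fails [AND]: Secondary loop inoperative=not, Forward bypass line 2 fails=occurs → not all inputs occur → does not occur.
Reactor cooling lost [AND]: Heat-sink path down=occurs, Recirculation branch fails=occurs, Emergency loop 2 fails=not → not all inputs occur → does not occur.

No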